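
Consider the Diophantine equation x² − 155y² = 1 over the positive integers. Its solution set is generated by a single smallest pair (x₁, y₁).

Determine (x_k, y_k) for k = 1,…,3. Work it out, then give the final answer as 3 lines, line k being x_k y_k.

[12; 2,4,2,24] for √155; ℓ=4 ⇒ convergent index 3
k=0  a_k=12  p_k/q_k = 12/1
k=1  a_k=2  p_k/q_k = 25/2
k=2  a_k=4  p_k/q_k = 112/9
k=3  a_k=2  p_k/q_k = 249/20
(x₁, y₁) = (249, 20);  249² − 155·20² = 1 ✓
k=2:  x_2 = 249·249+155·20·20 = 124001,  y_2 = 249·20+20·249 = 9960
k=3:  x_3 = 249·124001+155·20·9960 = 61752249,  y_3 = 249·9960+20·124001 = 4960060

249 20
124001 9960
61752249 4960060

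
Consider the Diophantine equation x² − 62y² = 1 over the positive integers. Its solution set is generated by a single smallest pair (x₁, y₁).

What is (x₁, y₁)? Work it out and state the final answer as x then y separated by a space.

[7; 1,6,1,14] for √62; ℓ=4 ⇒ convergent index 3
a_0=7:  p_0=7·1+0=7,  q_0=7·0+1=1
a_1=1:  p_1=1·7+1=8,  q_1=1·1+0=1
a_2=6:  p_2=6·8+7=55,  q_2=6·1+1=7
a_3=1:  p_3=1·55+8=63,  q_3=1·7+1=8
(x₁, y₁) = (63, 8);  63² − 62·8² = 1 ✓

63 8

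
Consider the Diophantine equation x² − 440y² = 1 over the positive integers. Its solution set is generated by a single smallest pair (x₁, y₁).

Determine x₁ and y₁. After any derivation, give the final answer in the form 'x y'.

21 1

√440 = [20; 1,40, …], period ℓ=2 (even) → k=1
k=0  a_k=20  p_k/q_k = 20/1
k=1  a_k=1  p_k/q_k = 21/1
→ (21, 1).  Check: 21²=441, 440·1²=440, difference 1.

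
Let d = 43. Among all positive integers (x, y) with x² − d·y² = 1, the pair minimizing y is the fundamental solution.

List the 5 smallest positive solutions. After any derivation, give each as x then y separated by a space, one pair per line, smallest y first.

3482 531
24248647 3697884
168867574226 25752063645
1175993762661217 179337367525896
8189620394305140962 1248905401698276099

√43 → a₀=6, period (1,1,3,1,5,1,3,1,1,12); ℓ=10 even so k=9
a_0=6:  p_0=6·1+0=6,  q_0=6·0+1=1
…
a_2=1:  p_2=1·7+6=13,  q_2=1·1+1=2
…
a_5=5:  p_5=5·59+46=341,  q_5=5·9+7=52
a_6=1:  p_6=1·341+59=400,  q_6=1·52+9=61
a_7=3:  p_7=3·400+341=1541,  q_7=3·61+52=235
a_8=1:  p_8=1·1541+400=1941,  q_8=1·235+61=296
a_9=1:  p_9=1·1941+1541=3482,  q_9=1·296+235=531
(x₁, y₁) = (3482, 531);  3482² − 43·531² = 1 ✓
n=2: (3482,531)∘(3482,531) = (3482·3482+43·531·531, 3482·531+531·3482) = (24248647,3697884)
n=3: (24248647,3697884)∘(3482,531) = (3482·24248647+43·531·3697884, 3482·3697884+531·24248647) = (168867574226,25752063645)
n=4: (168867574226,25752063645)∘(3482,531) = (3482·168867574226+43·531·25752063645, 3482·25752063645+531·168867574226) = (1175993762661217,179337367525896)
n=5: (1175993762661217,179337367525896)∘(3482,531) = (3482·1175993762661217+43·531·179337367525896, 3482·179337367525896+531·1175993762661217) = (8189620394305140962,1248905401698276099)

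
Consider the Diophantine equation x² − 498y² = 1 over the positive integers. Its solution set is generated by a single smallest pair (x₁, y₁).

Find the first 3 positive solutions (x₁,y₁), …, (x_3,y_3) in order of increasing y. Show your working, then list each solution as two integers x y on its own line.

[22; 3,6,22,6,3,44] for √498; ℓ=6 ⇒ convergent index 5
k=0  a_k=22  p_k/q_k = 22/1
k=1  a_k=3  p_k/q_k = 67/3
…
k=3  a_k=22  p_k/q_k = 9395/421
k=4  a_k=6  p_k/q_k = 56794/2545
k=5  a_k=3  p_k/q_k = 179777/8056
(x₁, y₁) = (179777, 8056);  179777² − 498·8056² = 1 ✓
n=2: (179777,8056)∘(179777,8056) = (179777·179777+498·8056·8056, 179777·8056+8056·179777) = (64639539457,2896567024)
n=3: (64639539457,2896567024)∘(179777,8056) = (179777·64639539457+498·8056·2896567024, 179777·2896567024+8056·64639539457) = (23241404969742401,1041472259739240)

179777 8056
64639539457 2896567024
23241404969742401 1041472259739240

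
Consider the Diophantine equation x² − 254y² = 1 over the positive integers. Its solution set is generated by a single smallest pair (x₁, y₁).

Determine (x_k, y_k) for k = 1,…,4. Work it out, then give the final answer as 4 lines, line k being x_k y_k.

√254 → a₀=15, period (1,14,1,30); ℓ=4 even so k=3
a_0=15:  p_0=15·1+0=15,  q_0=15·0+1=1
a_1=1:  p_1=1·15+1=16,  q_1=1·1+0=1
a_2=14:  p_2=14·16+15=239,  q_2=14·1+1=15
a_3=1:  p_3=1·239+16=255,  q_3=1·15+1=16
→ (255, 16).  Check: 255²=65025, 254·16²=65024, difference 1.
(255+16√254)^2 = 130049 + 8160√254
(255+16√254)^3 = 66324735 + 4161584√254
(255+16√254)^4 = 33825484801 + 2122399680√254

255 16
130049 8160
66324735 4161584
33825484801 2122399680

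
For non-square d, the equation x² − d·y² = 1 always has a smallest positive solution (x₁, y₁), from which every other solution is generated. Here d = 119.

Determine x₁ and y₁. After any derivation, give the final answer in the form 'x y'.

120 11

√119 → a₀=10, period (1,9,1,20); ℓ=4 even so k=3
i=0: a=10 ⇒ p=10, q=1
i=1: a=1 ⇒ p=11, q=1
i=2: a=9 ⇒ p=109, q=10
i=3: a=1 ⇒ p=120, q=11
fundamental: x₁=120, y₁=11  (since 14400 − 119·121 = 1)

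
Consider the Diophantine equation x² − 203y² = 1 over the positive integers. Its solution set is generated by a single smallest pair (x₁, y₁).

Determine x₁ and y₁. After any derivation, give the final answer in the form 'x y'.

√203 = [14; 4,28, …], period ℓ=2 (even) → k=1
step 0: (14, 1)  from 14·(1,0) + (0,1)
step 1: (57, 4)  from 4·(14,1) + (1,0)
→ (57, 4).  Check: 57²=3249, 203·4²=3248, difference 1.

57 4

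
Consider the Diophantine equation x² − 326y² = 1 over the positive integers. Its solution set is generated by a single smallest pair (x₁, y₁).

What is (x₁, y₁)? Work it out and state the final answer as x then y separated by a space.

d=326: √d = [18; 18,36] (ℓ=2, even), read p_1/q_1
a_0=18:  p_0=18·1+0=18,  q_0=18·0+1=1
a_1=18:  p_1=18·18+1=325,  q_1=18·1+0=18
fundamental: x₁=325, y₁=18  (since 105625 − 326·324 = 1)

325 18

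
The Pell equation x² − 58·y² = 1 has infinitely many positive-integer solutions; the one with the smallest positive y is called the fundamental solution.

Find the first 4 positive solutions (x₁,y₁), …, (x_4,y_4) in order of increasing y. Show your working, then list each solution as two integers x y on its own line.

19603 2574
768555217 100916244
30131975818099 3956522259690
1181354243155834177 155119411612489896

√58 → a₀=7, period (1,1,1,1,1,1,14); ℓ=7 odd so k=13
step 0: (7, 1)  from 7·(1,0) + (0,1)
step 1: (8, 1)  from 1·(7,1) + (1,0)
…
step 4: (38, 5)  from 1·(23,3) + (15,2)
…
step 6: (99, 13)  from 1·(61,8) + (38,5)
step 7: (1447, 190)  from 14·(99,13) + (61,8)
…
step 9: (2993, 393)  from 1·(1546,203) + (1447,190)
…
step 12: (12071, 1585)  from 1·(7532,989) + (4539,596)
step 13: (19603, 2574)  from 1·(12071,1585) + (7532,989)
→ (19603, 2574).  Check: 19603²=384277609, 58·2574²=384277608, difference 1.
(19603+2574√58)^2 = 768555217 + 100916244√58
(19603+2574√58)^3 = 30131975818099 + 3956522259690√58
(19603+2574√58)^4 = 1181354243155834177 + 155119411612489896√58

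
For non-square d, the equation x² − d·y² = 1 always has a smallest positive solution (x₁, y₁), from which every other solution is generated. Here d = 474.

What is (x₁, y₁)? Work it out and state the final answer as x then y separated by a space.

[21; 1,3,2,1,1,…,3,1,42] for √474; ℓ=14 ⇒ convergent index 13
i=0: a=21 ⇒ p=21, q=1
…
i=3: a=2 ⇒ p=196, q=9
i=4: a=1 ⇒ p=283, q=13
i=5: a=1 ⇒ p=479, q=22
…
i=7: a=6 ⇒ p=5051, q=232
i=8: a=1 ⇒ p=5813, q=267
i=9: a=1 ⇒ p=10864, q=499
i=10: a=1 ⇒ p=16677, q=766
i=11: a=2 ⇒ p=44218, q=2031
i=12: a=3 ⇒ p=149331, q=6859
i=13: a=1 ⇒ p=193549, q=8890
(x₁, y₁) = (193549, 8890);  193549² − 474·8890² = 1 ✓

193549 8890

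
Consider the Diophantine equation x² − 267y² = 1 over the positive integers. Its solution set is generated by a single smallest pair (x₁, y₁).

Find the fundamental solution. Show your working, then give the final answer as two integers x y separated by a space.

2402 147

√267 → a₀=16, period (2,1,15,1,2,32); ℓ=6 even so k=5
k=0  a_k=16  p_k/q_k = 16/1
k=1  a_k=2  p_k/q_k = 33/2
…
k=4  a_k=1  p_k/q_k = 817/50
k=5  a_k=2  p_k/q_k = 2402/147
(x₁, y₁) = (2402, 147);  2402² − 267·147² = 1 ✓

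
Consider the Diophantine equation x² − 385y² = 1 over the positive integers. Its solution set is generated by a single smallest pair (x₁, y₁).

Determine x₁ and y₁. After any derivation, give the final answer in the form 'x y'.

√385 → a₀=19, period (1,1,1,1,1,…,1,1,38); ℓ=16 even so k=15
a_0=19:  p_0=19·1+0=19,  q_0=19·0+1=1
…
a_4=1:  p_4=1·59+39=98,  q_4=1·3+2=5
a_5=1:  p_5=1·98+59=157,  q_5=1·5+3=8
…
a_8=2:  p_8=2·726+569=2021,  q_8=2·37+29=103
…
a_12=1:  p_12=1·13009+10262=23271,  q_12=1·663+523=1186
…
a_14=1:  p_14=1·36280+23271=59551,  q_14=1·1849+1186=3035
a_15=1:  p_15=1·59551+36280=95831,  q_15=1·3035+1849=4884
→ (95831, 4884).  Check: 95831²=9183580561, 385·4884²=9183580560, difference 1.

95831 4884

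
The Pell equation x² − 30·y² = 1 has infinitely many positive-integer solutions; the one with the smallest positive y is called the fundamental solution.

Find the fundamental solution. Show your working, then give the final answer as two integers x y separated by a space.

11 2

√30 → a₀=5, period (2,10); ℓ=2 even so k=1
i=0: a=5 ⇒ p=5, q=1
i=1: a=2 ⇒ p=11, q=2
fundamental: x₁=11, y₁=2  (since 121 − 30·4 = 1)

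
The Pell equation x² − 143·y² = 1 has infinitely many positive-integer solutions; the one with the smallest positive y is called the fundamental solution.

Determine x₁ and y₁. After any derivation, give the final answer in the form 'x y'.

√143 → a₀=11, period (1,22); ℓ=2 even so k=1
a_0=11:  p_0=11·1+0=11,  q_0=11·0+1=1
a_1=1:  p_1=1·11+1=12,  q_1=1·1+0=1
(x₁, y₁) = (12, 1);  12² − 143·1² = 1 ✓

12 1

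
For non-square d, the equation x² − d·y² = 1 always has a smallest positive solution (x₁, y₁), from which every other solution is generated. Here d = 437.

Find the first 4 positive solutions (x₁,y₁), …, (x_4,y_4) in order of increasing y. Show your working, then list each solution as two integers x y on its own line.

√437 = [20; 1,9,2,9,1,40, …], period ℓ=6 (even) → k=5
i=0: a=20 ⇒ p=20, q=1
i=1: a=1 ⇒ p=21, q=1
…
i=3: a=2 ⇒ p=439, q=21
i=4: a=9 ⇒ p=4160, q=199
i=5: a=1 ⇒ p=4599, q=220
(x₁, y₁) = (4599, 220);  4599² − 437·220² = 1 ✓
n=2: (4599,220)∘(4599,220) = (4599·4599+437·220·220, 4599·220+220·4599) = (42301601,2023560)
n=3: (42301601,2023560)∘(4599,220) = (4599·42301601+437·220·2023560, 4599·2023560+220·42301601) = (389090121399,18612704660)
n=4: (389090121399,18612704660)∘(4599,220) = (4599·389090121399+437·220·18612704660, 4599·18612704660+220·389090121399) = (3578850894326401,171199655439120)

4599 220
42301601 2023560
389090121399 18612704660
3578850894326401 171199655439120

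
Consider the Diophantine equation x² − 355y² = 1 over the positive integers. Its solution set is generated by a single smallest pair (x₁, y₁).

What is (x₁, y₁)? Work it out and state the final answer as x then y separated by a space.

954809 50676

[18; 1,5,3,3,1,6,1,3,3,5,1,36] for √355; ℓ=12 ⇒ convergent index 11
step 0: (18, 1)  from 18·(1,0) + (0,1)
…
step 2: (113, 6)  from 5·(19,1) + (18,1)
step 3: (358, 19)  from 3·(113,6) + (19,1)
step 4: (1187, 63)  from 3·(358,19) + (113,6)
…
step 7: (12002, 637)  from 1·(10457,555) + (1545,82)
…
step 10: (803418, 42641)  from 5·(151391,8035) + (46463,2466)
step 11: (954809, 50676)  from 1·(803418,42641) + (151391,8035)
(x₁, y₁) = (954809, 50676);  954809² − 355·50676² = 1 ✓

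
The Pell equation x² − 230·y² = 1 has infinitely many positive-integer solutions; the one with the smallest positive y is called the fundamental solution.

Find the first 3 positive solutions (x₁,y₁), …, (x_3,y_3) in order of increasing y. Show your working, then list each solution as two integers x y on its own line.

91 6
16561 1092
3014011 198738

[15; 6,30] for √230; ℓ=2 ⇒ convergent index 1
i=0: a=15 ⇒ p=15, q=1
i=1: a=6 ⇒ p=91, q=6
fundamental: x₁=91, y₁=6  (since 8281 − 230·36 = 1)
n=2: (91,6)∘(91,6) = (91·91+230·6·6, 91·6+6·91) = (16561,1092)
n=3: (16561,1092)∘(91,6) = (91·16561+230·6·1092, 91·1092+6·16561) = (3014011,198738)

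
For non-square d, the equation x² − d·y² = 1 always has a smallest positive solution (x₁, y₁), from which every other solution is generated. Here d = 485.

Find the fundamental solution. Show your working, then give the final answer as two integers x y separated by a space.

969 44

[22; 44] for √485; ℓ=1 ⇒ convergent index 1
k=0  a_k=22  p_k/q_k = 22/1
k=1  a_k=44  p_k/q_k = 969/44
(x₁, y₁) = (969, 44);  969² − 485·44² = 1 ✓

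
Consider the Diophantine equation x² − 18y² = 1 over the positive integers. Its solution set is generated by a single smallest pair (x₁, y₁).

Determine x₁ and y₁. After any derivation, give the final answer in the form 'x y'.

d=18: √d = [4; 4,8] (ℓ=2, even), read p_1/q_1
i=0: a=4 ⇒ p=4, q=1
i=1: a=4 ⇒ p=17, q=4
(x₁, y₁) = (17, 4);  17² − 18·4² = 1 ✓

17 4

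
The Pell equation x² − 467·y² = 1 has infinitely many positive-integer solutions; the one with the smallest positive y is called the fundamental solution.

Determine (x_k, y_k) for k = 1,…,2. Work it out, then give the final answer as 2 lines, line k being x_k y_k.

d=467: √d = [21; 1,1,1,1,3,…,1,1,42] (ℓ=14, even), read p_13/q_13
k=0  a_k=21  p_k/q_k = 21/1
k=1  a_k=1  p_k/q_k = 22/1
k=2  a_k=1  p_k/q_k = 43/2
k=3  a_k=1  p_k/q_k = 65/3
…
k=5  a_k=3  p_k/q_k = 389/18
…
k=7  a_k=21  p_k/q_k = 27164/1257
…
k=9  a_k=3  p_k/q_k = 275465/12747
k=10  a_k=1  p_k/q_k = 358232/16577
k=11  a_k=1  p_k/q_k = 633697/29324
k=12  a_k=1  p_k/q_k = 991929/45901
k=13  a_k=1  p_k/q_k = 1625626/75225
fundamental: x₁=1625626, y₁=75225  (since 2642659891876 − 467·5658800625 = 1)
(x_2, y_2) = (1625626·1625626 + 467·75225·75225, 1625626·75225 + 75225·1625626) = (5285319783751, 244575431700)

1625626 75225
5285319783751 244575431700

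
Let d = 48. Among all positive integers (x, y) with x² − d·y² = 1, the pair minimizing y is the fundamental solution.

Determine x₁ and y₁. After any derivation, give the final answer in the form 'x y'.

7 1

d=48: √d = [6; 1,12] (ℓ=2, even), read p_1/q_1
i=0: a=6 ⇒ p=6, q=1
i=1: a=1 ⇒ p=7, q=1
fundamental: x₁=7, y₁=1  (since 49 − 48·1 = 1)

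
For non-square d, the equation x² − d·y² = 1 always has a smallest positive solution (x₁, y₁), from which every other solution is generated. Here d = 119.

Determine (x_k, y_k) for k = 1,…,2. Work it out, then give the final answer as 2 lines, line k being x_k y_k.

120 11
28799 2640

d=119: √d = [10; 1,9,1,20] (ℓ=4, even), read p_3/q_3
a_0=10:  p_0=10·1+0=10,  q_0=10·0+1=1
…
a_2=9:  p_2=9·11+10=109,  q_2=9·1+1=10
a_3=1:  p_3=1·109+11=120,  q_3=1·10+1=11
(x₁, y₁) = (120, 11);  120² − 119·11² = 1 ✓
k=2:  x_2 = 120·120+119·11·11 = 28799,  y_2 = 120·11+11·120 = 2640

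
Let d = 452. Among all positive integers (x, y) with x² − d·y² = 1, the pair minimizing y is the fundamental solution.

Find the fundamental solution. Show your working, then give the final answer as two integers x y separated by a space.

d=452: √d = [21; 3,1,5,3,10,3,5,1,3,42] (ℓ=10, even), read p_9/q_9
k=0  a_k=21  p_k/q_k = 21/1
k=1  a_k=3  p_k/q_k = 64/3
k=2  a_k=1  p_k/q_k = 85/4
…
k=4  a_k=3  p_k/q_k = 1552/73
…
k=8  a_k=1  p_k/q_k = 313483/14745
k=9  a_k=3  p_k/q_k = 1204353/56648
→ (1204353, 56648).  Check: 1204353²=1450466148609, 452·56648²=1450466148608, difference 1.

1204353 56648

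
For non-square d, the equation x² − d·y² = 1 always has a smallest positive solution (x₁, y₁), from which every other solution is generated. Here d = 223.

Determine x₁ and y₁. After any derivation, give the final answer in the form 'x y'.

224 15

√223 → a₀=14, period (1,13,1,28); ℓ=4 even so k=3
step 0: (14, 1)  from 14·(1,0) + (0,1)
…
step 2: (209, 14)  from 13·(15,1) + (14,1)
step 3: (224, 15)  from 1·(209,14) + (15,1)
(x₁, y₁) = (224, 15);  224² − 223·15² = 1 ✓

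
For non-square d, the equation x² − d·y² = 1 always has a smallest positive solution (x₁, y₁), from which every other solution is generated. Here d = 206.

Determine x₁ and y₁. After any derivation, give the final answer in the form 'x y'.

59535 4148

[14; 2,1,5,14,5,1,2,28] for √206; ℓ=8 ⇒ convergent index 7
i=0: a=14 ⇒ p=14, q=1
i=1: a=2 ⇒ p=29, q=2
…
i=3: a=5 ⇒ p=244, q=17
i=4: a=14 ⇒ p=3459, q=241
i=5: a=5 ⇒ p=17539, q=1222
i=6: a=1 ⇒ p=20998, q=1463
i=7: a=2 ⇒ p=59535, q=4148
(x₁, y₁) = (59535, 4148);  59535² − 206·4148² = 1 ✓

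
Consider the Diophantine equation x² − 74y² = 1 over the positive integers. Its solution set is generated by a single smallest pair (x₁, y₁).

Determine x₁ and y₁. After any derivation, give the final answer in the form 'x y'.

[8; 1,1,1,1,16] for √74; ℓ=5 ⇒ convergent index 9
step 0: (8, 1)  from 8·(1,0) + (0,1)
…
step 2: (17, 2)  from 1·(9,1) + (8,1)
…
step 6: (757, 88)  from 1·(714,83) + (43,5)
step 7: (1471, 171)  from 1·(757,88) + (714,83)
step 8: (2228, 259)  from 1·(1471,171) + (757,88)
step 9: (3699, 430)  from 1·(2228,259) + (1471,171)
fundamental: x₁=3699, y₁=430  (since 13682601 − 74·184900 = 1)

3699 430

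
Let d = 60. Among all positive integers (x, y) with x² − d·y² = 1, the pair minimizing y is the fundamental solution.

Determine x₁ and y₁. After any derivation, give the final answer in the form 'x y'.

31 4

d=60: √d = [7; 1,2,1,14] (ℓ=4, even), read p_3/q_3
i=0: a=7 ⇒ p=7, q=1
…
i=2: a=2 ⇒ p=23, q=3
i=3: a=1 ⇒ p=31, q=4
fundamental: x₁=31, y₁=4  (since 961 − 60·16 = 1)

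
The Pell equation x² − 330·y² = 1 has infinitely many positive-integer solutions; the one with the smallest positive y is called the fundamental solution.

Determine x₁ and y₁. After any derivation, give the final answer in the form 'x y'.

d=330: √d = [18; 6,36] (ℓ=2, even), read p_1/q_1
a_0=18:  p_0=18·1+0=18,  q_0=18·0+1=1
a_1=6:  p_1=6·18+1=109,  q_1=6·1+0=6
→ (109, 6).  Check: 109²=11881, 330·6²=11880, difference 1.

109 6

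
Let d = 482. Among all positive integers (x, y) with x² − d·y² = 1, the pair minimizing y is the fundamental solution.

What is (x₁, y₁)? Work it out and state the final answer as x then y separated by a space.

483 22

√482 → a₀=21, period (1,20,1,42); ℓ=4 even so k=3
k=0  a_k=21  p_k/q_k = 21/1
k=1  a_k=1  p_k/q_k = 22/1
k=2  a_k=20  p_k/q_k = 461/21
k=3  a_k=1  p_k/q_k = 483/22
fundamental: x₁=483, y₁=22  (since 233289 − 482·484 = 1)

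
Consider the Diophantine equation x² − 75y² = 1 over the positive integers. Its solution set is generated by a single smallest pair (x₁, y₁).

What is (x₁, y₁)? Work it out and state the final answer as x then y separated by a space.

26 3

[8; 1,1,1,16] for √75; ℓ=4 ⇒ convergent index 3
step 0: (8, 1)  from 8·(1,0) + (0,1)
step 1: (9, 1)  from 1·(8,1) + (1,0)
step 2: (17, 2)  from 1·(9,1) + (8,1)
step 3: (26, 3)  from 1·(17,2) + (9,1)
fundamental: x₁=26, y₁=3  (since 676 − 75·9 = 1)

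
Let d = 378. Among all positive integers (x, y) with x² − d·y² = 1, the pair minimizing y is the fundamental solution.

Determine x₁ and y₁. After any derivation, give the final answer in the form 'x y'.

8749 450

√378 → a₀=19, period (2,3,1,4,1,3,2,38); ℓ=8 even so k=7
a_0=19:  p_0=19·1+0=19,  q_0=19·0+1=1
…
a_6=3:  p_6=3·1011+836=3869,  q_6=3·52+43=199
a_7=2:  p_7=2·3869+1011=8749,  q_7=2·199+52=450
(x₁, y₁) = (8749, 450);  8749² − 378·450² = 1 ✓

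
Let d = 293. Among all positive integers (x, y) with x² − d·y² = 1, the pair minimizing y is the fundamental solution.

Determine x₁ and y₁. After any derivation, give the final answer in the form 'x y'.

√293 = [17; 8,1,1,8,34, …], period ℓ=5 (odd) → k=9
a_0=17:  p_0=17·1+0=17,  q_0=17·0+1=1
a_1=8:  p_1=8·17+1=137,  q_1=8·1+0=8
a_2=1:  p_2=1·137+17=154,  q_2=1·8+1=9
a_3=1:  p_3=1·154+137=291,  q_3=1·9+8=17
a_4=8:  p_4=8·291+154=2482,  q_4=8·17+9=145
…
a_7=1:  p_7=1·679914+84679=764593,  q_7=1·39721+4947=44668
a_8=1:  p_8=1·764593+679914=1444507,  q_8=1·44668+39721=84389
a_9=8:  p_9=8·1444507+764593=12320649,  q_9=8·84389+44668=719780
→ (12320649, 719780).  Check: 12320649²=151798391781201, 293·719780²=151798391781200, difference 1.

12320649 719780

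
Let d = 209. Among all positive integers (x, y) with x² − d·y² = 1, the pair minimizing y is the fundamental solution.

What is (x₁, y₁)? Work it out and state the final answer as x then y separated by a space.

√209 = [14; 2,5,3,2,3,5,2,28, …], period ℓ=8 (even) → k=7
step 0: (14, 1)  from 14·(1,0) + (0,1)
step 1: (29, 2)  from 2·(14,1) + (1,0)
…
step 3: (506, 35)  from 3·(159,11) + (29,2)
…
step 6: (21266, 1471)  from 5·(4019,278) + (1171,81)
step 7: (46551, 3220)  from 2·(21266,1471) + (4019,278)
(x₁, y₁) = (46551, 3220);  46551² − 209·3220² = 1 ✓

46551 3220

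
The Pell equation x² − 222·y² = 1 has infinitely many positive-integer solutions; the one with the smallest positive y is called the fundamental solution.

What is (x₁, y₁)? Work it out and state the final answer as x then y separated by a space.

149 10

√222 = [14; 1,8,1,28, …], period ℓ=4 (even) → k=3
a_0=14:  p_0=14·1+0=14,  q_0=14·0+1=1
a_1=1:  p_1=1·14+1=15,  q_1=1·1+0=1
a_2=8:  p_2=8·15+14=134,  q_2=8·1+1=9
a_3=1:  p_3=1·134+15=149,  q_3=1·9+1=10
(x₁, y₁) = (149, 10);  149² − 222·10² = 1 ✓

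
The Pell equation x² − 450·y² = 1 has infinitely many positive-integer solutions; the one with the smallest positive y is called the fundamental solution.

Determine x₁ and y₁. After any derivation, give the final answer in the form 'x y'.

19601 924

d=450: √d = [21; 4,1,2,4,2,1,4,42] (ℓ=8, even), read p_7/q_7
i=0: a=21 ⇒ p=21, q=1
…
i=3: a=2 ⇒ p=297, q=14
i=4: a=4 ⇒ p=1294, q=61
…
i=6: a=1 ⇒ p=4179, q=197
i=7: a=4 ⇒ p=19601, q=924
→ (19601, 924).  Check: 19601²=384199201, 450·924²=384199200, difference 1.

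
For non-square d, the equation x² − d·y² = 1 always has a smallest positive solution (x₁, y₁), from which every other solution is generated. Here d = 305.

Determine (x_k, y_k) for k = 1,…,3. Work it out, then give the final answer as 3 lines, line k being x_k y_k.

489 28
478241 27384
467719209 26781524

√305 = [17; 2,6,2,34, …], period ℓ=4 (even) → k=3
a_0=17:  p_0=17·1+0=17,  q_0=17·0+1=1
a_1=2:  p_1=2·17+1=35,  q_1=2·1+0=2
a_2=6:  p_2=6·35+17=227,  q_2=6·2+1=13
a_3=2:  p_3=2·227+35=489,  q_3=2·13+2=28
fundamental: x₁=489, y₁=28  (since 239121 − 305·784 = 1)
(x_2, y_2) = (489·489 + 305·28·28, 489·28 + 28·489) = (478241, 27384)
(x_3, y_3) = (489·478241 + 305·28·27384, 489·27384 + 28·478241) = (467719209, 26781524)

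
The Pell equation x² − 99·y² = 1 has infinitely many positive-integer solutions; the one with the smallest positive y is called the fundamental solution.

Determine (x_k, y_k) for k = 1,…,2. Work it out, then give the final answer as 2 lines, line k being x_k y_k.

10 1
199 20

d=99: √d = [9; 1,18] (ℓ=2, even), read p_1/q_1
a_0=9:  p_0=9·1+0=9,  q_0=9·0+1=1
a_1=1:  p_1=1·9+1=10,  q_1=1·1+0=1
fundamental: x₁=10, y₁=1  (since 100 − 99·1 = 1)
(x_2, y_2) = (10·10 + 99·1·1, 10·1 + 1·10) = (199, 20)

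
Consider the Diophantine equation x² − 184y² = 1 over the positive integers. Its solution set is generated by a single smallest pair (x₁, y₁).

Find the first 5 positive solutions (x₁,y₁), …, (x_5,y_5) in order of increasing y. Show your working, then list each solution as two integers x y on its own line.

d=184: √d = [13; 1,1,3,2,1,2,1,2,3,1,1,26] (ℓ=12, even), read p_11/q_11
step 0: (13, 1)  from 13·(1,0) + (0,1)
…
step 2: (27, 2)  from 1·(14,1) + (13,1)
step 3: (95, 7)  from 3·(27,2) + (14,1)
step 4: (217, 16)  from 2·(95,7) + (27,2)
…
step 6: (841, 62)  from 2·(312,23) + (217,16)
…
step 8: (3147, 232)  from 2·(1153,85) + (841,62)
…
step 10: (13741, 1013)  from 1·(10594,781) + (3147,232)
step 11: (24335, 1794)  from 1·(13741,1013) + (10594,781)
→ (24335, 1794).  Check: 24335²=592192225, 184·1794²=592192224, difference 1.
(x_2, y_2) = (24335·24335 + 184·1794·1794, 24335·1794 + 1794·24335) = (1184384449, 87313980)
(x_3, y_3) = (24335·1184384449 + 184·1794·87313980, 24335·87313980 + 1794·1184384449) = (57643991108495, 4249571404806)
(x_4, y_4) = (24335·57643991108495 + 184·1794·4249571404806, 24335·4249571404806 + 1794·57643991108495) = (2805533046066067201, 206826640184594040)
(x_5, y_5) = (24335·2805533046066067201 + 184·1794·206826640184594040, 24335·206826640184594040 + 1794·2805533046066067201) = (136545293294391499564175, 10066252573534620521994)

24335 1794
1184384449 87313980
57643991108495 4249571404806
2805533046066067201 206826640184594040
136545293294391499564175 10066252573534620521994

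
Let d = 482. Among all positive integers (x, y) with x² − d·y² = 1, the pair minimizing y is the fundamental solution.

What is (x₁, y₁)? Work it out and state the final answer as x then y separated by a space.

√482 → a₀=21, period (1,20,1,42); ℓ=4 even so k=3
k=0  a_k=21  p_k/q_k = 21/1
k=1  a_k=1  p_k/q_k = 22/1
k=2  a_k=20  p_k/q_k = 461/21
k=3  a_k=1  p_k/q_k = 483/22
(x₁, y₁) = (483, 22);  483² − 482·22² = 1 ✓

483 22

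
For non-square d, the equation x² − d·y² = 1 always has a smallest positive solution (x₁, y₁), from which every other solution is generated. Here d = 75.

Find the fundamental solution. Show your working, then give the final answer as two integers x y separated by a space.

26 3

[8; 1,1,1,16] for √75; ℓ=4 ⇒ convergent index 3
k=0  a_k=8  p_k/q_k = 8/1
…
k=2  a_k=1  p_k/q_k = 17/2
k=3  a_k=1  p_k/q_k = 26/3
fundamental: x₁=26, y₁=3  (since 676 − 75·9 = 1)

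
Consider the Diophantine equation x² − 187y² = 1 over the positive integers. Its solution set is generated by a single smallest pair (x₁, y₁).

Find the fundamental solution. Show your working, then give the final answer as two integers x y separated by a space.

1682 123

[13; 1,2,13,2,1,26] for √187; ℓ=6 ⇒ convergent index 5
step 0: (13, 1)  from 13·(1,0) + (0,1)
step 1: (14, 1)  from 1·(13,1) + (1,0)
step 2: (41, 3)  from 2·(14,1) + (13,1)
step 3: (547, 40)  from 13·(41,3) + (14,1)
step 4: (1135, 83)  from 2·(547,40) + (41,3)
step 5: (1682, 123)  from 1·(1135,83) + (547,40)
→ (1682, 123).  Check: 1682²=2829124, 187·123²=2829123, difference 1.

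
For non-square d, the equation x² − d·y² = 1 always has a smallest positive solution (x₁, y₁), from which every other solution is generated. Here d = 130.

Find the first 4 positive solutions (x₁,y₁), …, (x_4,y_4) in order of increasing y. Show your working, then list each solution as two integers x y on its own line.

6499 570
84474001 7408860
1097993058499 96300361710
14271713689896001 1251712094097720

√130 → a₀=11, period (2,2,22); ℓ=3 odd so k=5
i=0: a=11 ⇒ p=11, q=1
…
i=2: a=2 ⇒ p=57, q=5
…
i=4: a=2 ⇒ p=2611, q=229
i=5: a=2 ⇒ p=6499, q=570
→ (6499, 570).  Check: 6499²=42237001, 130·570²=42237000, difference 1.
k=2:  x_2 = 6499·6499+130·570·570 = 84474001,  y_2 = 6499·570+570·6499 = 7408860
k=3:  x_3 = 6499·84474001+130·570·7408860 = 1097993058499,  y_3 = 6499·7408860+570·84474001 = 96300361710
k=4:  x_4 = 6499·1097993058499+130·570·96300361710 = 14271713689896001,  y_4 = 6499·96300361710+570·1097993058499 = 1251712094097720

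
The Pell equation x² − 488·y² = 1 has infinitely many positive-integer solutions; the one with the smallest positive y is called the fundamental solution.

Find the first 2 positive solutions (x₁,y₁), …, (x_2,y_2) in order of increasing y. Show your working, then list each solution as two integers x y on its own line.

√488 = [22; 11,44, …], period ℓ=2 (even) → k=1
k=0  a_k=22  p_k/q_k = 22/1
k=1  a_k=11  p_k/q_k = 243/11
(x₁, y₁) = (243, 11);  243² − 488·11² = 1 ✓
k=2:  x_2 = 243·243+488·11·11 = 118097,  y_2 = 243·11+11·243 = 5346

243 11
118097 5346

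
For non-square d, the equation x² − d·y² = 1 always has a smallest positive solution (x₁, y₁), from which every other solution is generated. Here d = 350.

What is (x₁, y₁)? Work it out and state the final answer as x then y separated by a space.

√350 = [18; 1,2,2,2,1,36, …], period ℓ=6 (even) → k=5
k=0  a_k=18  p_k/q_k = 18/1
k=1  a_k=1  p_k/q_k = 19/1
k=2  a_k=2  p_k/q_k = 56/3
k=3  a_k=2  p_k/q_k = 131/7
k=4  a_k=2  p_k/q_k = 318/17
k=5  a_k=1  p_k/q_k = 449/24
(x₁, y₁) = (449, 24);  449² − 350·24² = 1 ✓

449 24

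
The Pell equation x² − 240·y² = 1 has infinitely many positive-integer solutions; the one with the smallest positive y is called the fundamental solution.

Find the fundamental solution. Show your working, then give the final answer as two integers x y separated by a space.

31 2

√240 = [15; 2,30, …], period ℓ=2 (even) → k=1
i=0: a=15 ⇒ p=15, q=1
i=1: a=2 ⇒ p=31, q=2
(x₁, y₁) = (31, 2);  31² − 240·2² = 1 ✓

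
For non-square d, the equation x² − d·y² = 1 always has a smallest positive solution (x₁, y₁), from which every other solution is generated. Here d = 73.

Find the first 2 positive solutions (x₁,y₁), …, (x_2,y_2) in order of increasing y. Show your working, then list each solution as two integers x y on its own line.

2281249 267000
10408194000001 1218186966000

√73 → a₀=8, period (1,1,5,5,1,1,16); ℓ=7 odd so k=13
a_0=8:  p_0=8·1+0=8,  q_0=8·0+1=1
a_1=1:  p_1=1·8+1=9,  q_1=1·1+0=1
…
a_3=5:  p_3=5·17+9=94,  q_3=5·2+1=11
a_4=5:  p_4=5·94+17=487,  q_4=5·11+2=57
a_5=1:  p_5=1·487+94=581,  q_5=1·57+11=68
a_6=1:  p_6=1·581+487=1068,  q_6=1·68+57=125
a_7=16:  p_7=16·1068+581=17669,  q_7=16·125+68=2068
a_8=1:  p_8=1·17669+1068=18737,  q_8=1·2068+125=2193
…
a_10=5:  p_10=5·36406+18737=200767,  q_10=5·4261+2193=23498
a_11=5:  p_11=5·200767+36406=1040241,  q_11=5·23498+4261=121751
a_12=1:  p_12=1·1040241+200767=1241008,  q_12=1·121751+23498=145249
a_13=1:  p_13=1·1241008+1040241=2281249,  q_13=1·145249+121751=267000
fundamental: x₁=2281249, y₁=267000  (since 5204097000001 − 73·71289000000 = 1)
(x_2, y_2) = (2281249·2281249 + 73·267000·267000, 2281249·267000 + 267000·2281249) = (10408194000001, 1218186966000)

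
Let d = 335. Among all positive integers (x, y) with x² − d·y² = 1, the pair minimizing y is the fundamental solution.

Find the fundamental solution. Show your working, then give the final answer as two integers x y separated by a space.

604 33

[18; 3,3,3,36] for √335; ℓ=4 ⇒ convergent index 3
i=0: a=18 ⇒ p=18, q=1
…
i=2: a=3 ⇒ p=183, q=10
i=3: a=3 ⇒ p=604, q=33
fundamental: x₁=604, y₁=33  (since 364816 − 335·1089 = 1)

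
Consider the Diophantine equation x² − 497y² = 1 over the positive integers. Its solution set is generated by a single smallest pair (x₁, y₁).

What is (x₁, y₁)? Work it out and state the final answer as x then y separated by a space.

1201887 53912

√497 → a₀=22, period (3,2,2,5,6,5,2,2,3,44); ℓ=10 even so k=9
a_0=22:  p_0=22·1+0=22,  q_0=22·0+1=1
a_1=3:  p_1=3·22+1=67,  q_1=3·1+0=3
…
a_3=2:  p_3=2·156+67=379,  q_3=2·7+3=17
a_4=5:  p_4=5·379+156=2051,  q_4=5·17+7=92
…
a_7=2:  p_7=2·65476+12685=143637,  q_7=2·2937+569=6443
a_8=2:  p_8=2·143637+65476=352750,  q_8=2·6443+2937=15823
a_9=3:  p_9=3·352750+143637=1201887,  q_9=3·15823+6443=53912
→ (1201887, 53912).  Check: 1201887²=1444532360769, 497·53912²=1444532360768, difference 1.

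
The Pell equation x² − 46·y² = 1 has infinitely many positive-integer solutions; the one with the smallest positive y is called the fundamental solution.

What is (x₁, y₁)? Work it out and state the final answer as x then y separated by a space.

√46 → a₀=6, period (1,3,1,1,2,6,2,1,1,3,1,12); ℓ=12 even so k=11
k=0  a_k=6  p_k/q_k = 6/1
…
k=2  a_k=3  p_k/q_k = 27/4
…
k=5  a_k=2  p_k/q_k = 156/23
k=6  a_k=6  p_k/q_k = 997/147
…
k=8  a_k=1  p_k/q_k = 3147/464
k=9  a_k=1  p_k/q_k = 5297/781
k=10  a_k=3  p_k/q_k = 19038/2807
k=11  a_k=1  p_k/q_k = 24335/3588
→ (24335, 3588).  Check: 24335²=592192225, 46·3588²=592192224, difference 1.

24335 3588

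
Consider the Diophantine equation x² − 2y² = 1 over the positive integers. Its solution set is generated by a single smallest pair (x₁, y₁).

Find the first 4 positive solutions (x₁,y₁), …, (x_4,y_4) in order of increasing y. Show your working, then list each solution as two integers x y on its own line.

3 2
17 12
99 70
577 408

√2 = [1; 2, …], period ℓ=1 (odd) → k=1
a_0=1:  p_0=1·1+0=1,  q_0=1·0+1=1
a_1=2:  p_1=2·1+1=3,  q_1=2·1+0=2
fundamental: x₁=3, y₁=2  (since 9 − 2·4 = 1)
n=2: (3,2)∘(3,2) = (3·3+2·2·2, 3·2+2·3) = (17,12)
n=3: (17,12)∘(3,2) = (3·17+2·2·12, 3·12+2·17) = (99,70)
n=4: (99,70)∘(3,2) = (3·99+2·2·70, 3·70+2·99) = (577,408)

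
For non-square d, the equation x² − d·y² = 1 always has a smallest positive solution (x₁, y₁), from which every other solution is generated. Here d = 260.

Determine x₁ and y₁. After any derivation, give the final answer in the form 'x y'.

√260 → a₀=16, period (8,32); ℓ=2 even so k=1
step 0: (16, 1)  from 16·(1,0) + (0,1)
step 1: (129, 8)  from 8·(16,1) + (1,0)
(x₁, y₁) = (129, 8);  129² − 260·8² = 1 ✓

129 8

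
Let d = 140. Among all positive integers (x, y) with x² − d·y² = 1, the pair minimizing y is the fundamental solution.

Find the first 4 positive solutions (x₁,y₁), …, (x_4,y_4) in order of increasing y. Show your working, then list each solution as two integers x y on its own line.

71 6
10081 852
1431431 120978
203253121 17178024

[11; 1,4,1,22] for √140; ℓ=4 ⇒ convergent index 3
a_0=11:  p_0=11·1+0=11,  q_0=11·0+1=1
…
a_2=4:  p_2=4·12+11=59,  q_2=4·1+1=5
a_3=1:  p_3=1·59+12=71,  q_3=1·5+1=6
→ (71, 6).  Check: 71²=5041, 140·6²=5040, difference 1.
n=2: (71,6)∘(71,6) = (71·71+140·6·6, 71·6+6·71) = (10081,852)
n=3: (10081,852)∘(71,6) = (71·10081+140·6·852, 71·852+6·10081) = (1431431,120978)
n=4: (1431431,120978)∘(71,6) = (71·1431431+140·6·120978, 71·120978+6·1431431) = (203253121,17178024)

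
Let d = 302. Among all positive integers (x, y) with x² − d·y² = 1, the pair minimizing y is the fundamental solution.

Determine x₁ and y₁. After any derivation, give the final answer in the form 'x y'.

4276623 246092

[17; 2,1,1,1,4,…,1,2,34] for √302; ℓ=16 ⇒ convergent index 15
a_0=17:  p_0=17·1+0=17,  q_0=17·0+1=1
a_1=2:  p_1=2·17+1=35,  q_1=2·1+0=2
a_2=1:  p_2=1·35+17=52,  q_2=1·2+1=3
…
a_4=1:  p_4=1·87+52=139,  q_4=1·5+3=8
a_5=4:  p_5=4·139+87=643,  q_5=4·8+5=37
a_6=2:  p_6=2·643+139=1425,  q_6=2·37+8=82
a_7=1:  p_7=1·1425+643=2068,  q_7=1·82+37=119
a_8=16:  p_8=16·2068+1425=34513,  q_8=16·119+82=1986
…
a_10=2:  p_10=2·36581+34513=107675,  q_10=2·2105+1986=6196
a_11=4:  p_11=4·107675+36581=467281,  q_11=4·6196+2105=26889
a_12=1:  p_12=1·467281+107675=574956,  q_12=1·26889+6196=33085
…
a_14=1:  p_14=1·1042237+574956=1617193,  q_14=1·59974+33085=93059
a_15=2:  p_15=2·1617193+1042237=4276623,  q_15=2·93059+59974=246092
(x₁, y₁) = (4276623, 246092);  4276623² − 302·246092² = 1 ✓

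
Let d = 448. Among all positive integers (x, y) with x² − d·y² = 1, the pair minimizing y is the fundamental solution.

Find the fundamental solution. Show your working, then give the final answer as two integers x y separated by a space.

[21; 6,42] for √448; ℓ=2 ⇒ convergent index 1
k=0  a_k=21  p_k/q_k = 21/1
k=1  a_k=6  p_k/q_k = 127/6
(x₁, y₁) = (127, 6);  127² − 448·6² = 1 ✓

127 6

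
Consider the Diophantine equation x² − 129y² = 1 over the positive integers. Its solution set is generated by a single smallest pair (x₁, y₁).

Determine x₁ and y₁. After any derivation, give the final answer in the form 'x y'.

d=129: √d = [11; 2,1,3,1,6,1,3,1,2,22] (ℓ=10, even), read p_9/q_9
k=0  a_k=11  p_k/q_k = 11/1
k=1  a_k=2  p_k/q_k = 23/2
k=2  a_k=1  p_k/q_k = 34/3
k=3  a_k=3  p_k/q_k = 125/11
…
k=5  a_k=6  p_k/q_k = 1079/95
k=6  a_k=1  p_k/q_k = 1238/109
k=7  a_k=3  p_k/q_k = 4793/422
k=8  a_k=1  p_k/q_k = 6031/531
k=9  a_k=2  p_k/q_k = 16855/1484
fundamental: x₁=16855, y₁=1484  (since 284091025 − 129·2202256 = 1)

16855 1484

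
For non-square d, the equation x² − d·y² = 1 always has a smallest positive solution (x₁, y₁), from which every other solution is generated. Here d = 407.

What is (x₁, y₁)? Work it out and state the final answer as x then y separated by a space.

2663 132

√407 = [20; 5,1,2,1,5,40, …], period ℓ=6 (even) → k=5
i=0: a=20 ⇒ p=20, q=1
i=1: a=5 ⇒ p=101, q=5
i=2: a=1 ⇒ p=121, q=6
i=3: a=2 ⇒ p=343, q=17
i=4: a=1 ⇒ p=464, q=23
i=5: a=5 ⇒ p=2663, q=132
fundamental: x₁=2663, y₁=132  (since 7091569 − 407·17424 = 1)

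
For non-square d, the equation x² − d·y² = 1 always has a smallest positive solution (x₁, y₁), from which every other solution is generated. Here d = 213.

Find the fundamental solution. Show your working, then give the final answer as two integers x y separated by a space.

[14; 1,1,2,6,1,8,1,6,2,1,1,28] for √213; ℓ=12 ⇒ convergent index 11
i=0: a=14 ⇒ p=14, q=1
i=1: a=1 ⇒ p=15, q=1
i=2: a=1 ⇒ p=29, q=2
i=3: a=2 ⇒ p=73, q=5
i=4: a=6 ⇒ p=467, q=32
i=5: a=1 ⇒ p=540, q=37
i=6: a=8 ⇒ p=4787, q=328
i=7: a=1 ⇒ p=5327, q=365
i=8: a=6 ⇒ p=36749, q=2518
i=9: a=2 ⇒ p=78825, q=5401
i=10: a=1 ⇒ p=115574, q=7919
i=11: a=1 ⇒ p=194399, q=13320
fundamental: x₁=194399, y₁=13320  (since 37790971201 − 213·177422400 = 1)

194399 13320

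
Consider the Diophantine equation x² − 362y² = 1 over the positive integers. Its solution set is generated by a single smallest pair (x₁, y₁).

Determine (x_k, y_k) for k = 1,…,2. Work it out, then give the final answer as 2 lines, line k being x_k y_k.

723 38
1045457 54948

√362 → a₀=19, period (38); ℓ=1 odd so k=1
i=0: a=19 ⇒ p=19, q=1
i=1: a=38 ⇒ p=723, q=38
→ (723, 38).  Check: 723²=522729, 362·38²=522728, difference 1.
n=2: (723,38)∘(723,38) = (723·723+362·38·38, 723·38+38·723) = (1045457,54948)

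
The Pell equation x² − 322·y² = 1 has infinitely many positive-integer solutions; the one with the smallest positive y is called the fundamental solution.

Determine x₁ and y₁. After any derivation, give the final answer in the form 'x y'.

√322 → a₀=17, period (1,16,1,34); ℓ=4 even so k=3
k=0  a_k=17  p_k/q_k = 17/1
…
k=2  a_k=16  p_k/q_k = 305/17
k=3  a_k=1  p_k/q_k = 323/18
(x₁, y₁) = (323, 18);  323² − 322·18² = 1 ✓

323 18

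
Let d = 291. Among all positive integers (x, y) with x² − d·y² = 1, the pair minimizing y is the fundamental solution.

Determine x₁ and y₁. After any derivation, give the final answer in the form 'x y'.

√291 → a₀=17, period (17,34); ℓ=2 even so k=1
a_0=17:  p_0=17·1+0=17,  q_0=17·0+1=1
a_1=17:  p_1=17·17+1=290,  q_1=17·1+0=17
(x₁, y₁) = (290, 17);  290² − 291·17² = 1 ✓

290 17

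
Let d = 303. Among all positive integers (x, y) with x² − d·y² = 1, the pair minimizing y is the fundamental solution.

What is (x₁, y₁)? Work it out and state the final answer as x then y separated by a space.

2524 145

d=303: √d = [17; 2,2,5,2,2,34] (ℓ=6, even), read p_5/q_5
step 0: (17, 1)  from 17·(1,0) + (0,1)
…
step 2: (87, 5)  from 2·(35,2) + (17,1)
…
step 4: (1027, 59)  from 2·(470,27) + (87,5)
step 5: (2524, 145)  from 2·(1027,59) + (470,27)
(x₁, y₁) = (2524, 145);  2524² − 303·145² = 1 ✓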